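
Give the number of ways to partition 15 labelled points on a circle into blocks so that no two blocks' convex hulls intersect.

The non-crossing partitions of [15] form a lattice of size C_15.
C_15 = C_14 · 2(2·14+1)/(14+2) = 2674440 · 58/16 = 9694845.

9694845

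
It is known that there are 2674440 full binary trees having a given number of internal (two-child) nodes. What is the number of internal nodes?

14

Full binary trees with n internal nodes are counted by C_n, and C_14 = 2674440.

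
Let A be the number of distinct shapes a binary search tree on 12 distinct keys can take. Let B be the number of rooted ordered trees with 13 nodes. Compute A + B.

416024

Rooted binary trees with 12 nodes (each child slot possibly empty) number C_12. So A = C_12 = 208012.
Rooted ordered (plane) trees on m nodes have m−1 edges and are counted by C_{m−1}; m = 13 gives C_12. So B = C_12 = 208012.
A + B = 208012 + 208012 = 416024.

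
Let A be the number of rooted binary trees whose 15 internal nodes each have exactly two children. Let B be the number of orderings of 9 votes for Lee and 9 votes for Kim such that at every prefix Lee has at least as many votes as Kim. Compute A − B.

9689983

Full binary trees with n internal nodes are counted by C_n; here n = 15. So A = C_15 = 9694845.
Reading a vote for the leader as '(' and for the other as ')' turns such a sequence into a balanced string of 9 pairs, so the count is C_9. So B = C_9 = 4862.
A − B = 9694845 − 4862 = 9689983.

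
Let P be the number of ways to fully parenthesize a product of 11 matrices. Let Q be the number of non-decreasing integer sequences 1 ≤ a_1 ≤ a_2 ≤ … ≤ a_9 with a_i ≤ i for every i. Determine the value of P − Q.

11934

Bracketing 11 factors into binary products is counted by C_{11−1} = C_10. So P = C_10 = 16796.
Such sub-staircase sequences of length n are counted by C_n; here n = 9. So Q = C_9 = 4862.
P − Q = 16796 − 4862 = 11934.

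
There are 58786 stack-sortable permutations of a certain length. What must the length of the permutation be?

Stack-sortable permutations of [n] are counted by C_n; 58786 = C_11.

11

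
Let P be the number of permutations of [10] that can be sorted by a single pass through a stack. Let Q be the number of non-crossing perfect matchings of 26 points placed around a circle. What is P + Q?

759696

Stack-sortable permutations are exactly the 231-avoiding ones, counted by C_n; here n = 10. So P = C_10 = 16796.
Pairing 26 circle points by 13 non-crossing chords gives C_13 matchings. So Q = C_13 = 742900.
P + Q = 16796 + 742900 = 759696.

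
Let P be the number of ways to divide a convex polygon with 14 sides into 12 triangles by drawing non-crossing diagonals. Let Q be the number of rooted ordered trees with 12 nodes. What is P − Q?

Triangulations of a convex m-gon are counted by C_{m−2}; with m = 14 this is C_12. So P = C_12 = 208012.
A rooted plane tree on 12 nodes has 11 edges, and such trees are counted by C_11. So Q = C_11 = 58786.
P − Q = 208012 − 58786 = 149226.

149226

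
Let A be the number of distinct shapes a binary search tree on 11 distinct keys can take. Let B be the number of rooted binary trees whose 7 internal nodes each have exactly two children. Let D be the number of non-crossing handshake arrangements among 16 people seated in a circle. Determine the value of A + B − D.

57785

Rooted binary trees with 11 nodes (each child slot possibly empty) number C_11. So A = C_11 = 58786.
The number of full binary trees on 7 internal nodes is the Catalan number C_7. So B = C_7 = 429.
Non-crossing handshake pairings of 2n people are counted by C_n; 16 people gives n = 8. So D = C_8 = 1430.
A + B − D = 58786 + 429 − 1430 = 57785.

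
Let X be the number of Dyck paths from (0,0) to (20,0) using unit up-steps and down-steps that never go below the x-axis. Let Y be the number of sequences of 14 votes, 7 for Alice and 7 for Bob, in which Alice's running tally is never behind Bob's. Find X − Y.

16367

A Dyck path with 10 up-steps and 10 down-steps has semilength 10, so there are C_10 of them. So X = C_10 = 16796.
Ballot sequences with n votes each where one side never trails are Dyck words, counted by C_n; here n = 7. So Y = C_7 = 429.
X − Y = 16796 − 429 = 16367.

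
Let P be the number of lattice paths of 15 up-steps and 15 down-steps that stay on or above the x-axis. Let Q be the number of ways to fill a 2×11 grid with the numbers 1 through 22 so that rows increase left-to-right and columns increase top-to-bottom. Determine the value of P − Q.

A Dyck path with 15 up-steps and 15 down-steps has semilength 15, so there are C_15 of them. So P = C_15 = 9694845.
Standard Young tableaux of shape 2×n are counted by C_n; here n = 11. So Q = C_11 = 58786.
P − Q = 9694845 − 58786 = 9636059.

9636059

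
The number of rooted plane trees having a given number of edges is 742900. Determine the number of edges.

Rooted ordered trees with n edges are counted by C_n; 742900 = C_13.

13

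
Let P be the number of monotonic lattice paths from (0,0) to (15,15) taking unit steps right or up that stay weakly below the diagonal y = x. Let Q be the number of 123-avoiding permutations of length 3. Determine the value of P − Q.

9694840

Sub-diagonal monotone paths from (0,0) to (15,15) biject with Dyck paths of semilength 15, giving C_15. So P = C_15 = 9694845.
For any fixed pattern of length 3, the pattern-avoiding permutations of [3] number C_3. So Q = C_3 = 5.
P − Q = 9694845 − 5 = 9694840.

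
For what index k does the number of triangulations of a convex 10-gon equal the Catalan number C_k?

A convex 10-gon is triangulated into 8 triangles, and the number of such triangulations is the Catalan number C_{10−2} = C_8.

8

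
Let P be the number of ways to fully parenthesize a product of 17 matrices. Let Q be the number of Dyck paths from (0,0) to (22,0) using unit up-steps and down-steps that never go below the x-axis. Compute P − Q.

Bracketing 17 factors into binary products is counted by C_{17−1} = C_16. So P = C_16 = 35357670.
Dyck paths of semilength n (length 2n) are counted by C_n; here n = 11. So Q = C_11 = 58786.
P − Q = 35357670 − 58786 = 35298884.

35298884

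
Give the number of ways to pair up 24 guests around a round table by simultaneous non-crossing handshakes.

Non-crossing handshake pairings of 2n people are counted by C_n; 24 people gives n = 12.
C_12 = C(24,12)/13 = 2704156/13 = 208012.

208012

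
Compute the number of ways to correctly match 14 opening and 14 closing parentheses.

2674440

With 14 pairs the number of balanced bracket strings is the Catalan number C_14.
C_14 = 2674440.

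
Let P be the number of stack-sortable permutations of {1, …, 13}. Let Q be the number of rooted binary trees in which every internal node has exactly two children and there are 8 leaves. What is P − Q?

742471

By Knuth's characterisation, the stack-sortable permutations of length 13 are the 231-avoiders, numbering C_13. So P = C_13 = 742900.
A full binary tree with L leaves has L−1 internal nodes and is counted by C_{L−1}; L = 8 gives C_7. So Q = C_7 = 429.
P − Q = 742900 − 429 = 742471.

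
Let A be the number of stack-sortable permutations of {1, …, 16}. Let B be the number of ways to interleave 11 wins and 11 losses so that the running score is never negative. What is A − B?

By Knuth's characterisation, the stack-sortable permutations of length 16 are the 231-avoiders, numbering C_16. So A = C_16 = 35357670.
Reading a vote for the leader as '(' and for the other as ')' turns such a sequence into a balanced string of 11 pairs, so the count is C_11. So B = C_11 = 58786.
A − B = 35357670 − 58786 = 35298884.

35298884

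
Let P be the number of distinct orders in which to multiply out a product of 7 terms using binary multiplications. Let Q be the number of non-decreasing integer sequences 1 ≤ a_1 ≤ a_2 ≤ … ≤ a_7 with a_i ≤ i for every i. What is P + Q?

Ways to associate a product of 7 factors correspond to binary trees on 7 leaves, so the count is C_6. So P = C_6 = 132.
Weakly increasing sequences with a_i ≤ i biject with Dyck paths of semilength 7, so there are C_7. So Q = C_7 = 429.
P + Q = 132 + 429 = 561.

561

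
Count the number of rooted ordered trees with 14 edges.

Rooted ordered trees with n edges are counted by C_n; here n = 14.
C_14 = C(28,14)/15 = 40116600/15 = 2674440.

2674440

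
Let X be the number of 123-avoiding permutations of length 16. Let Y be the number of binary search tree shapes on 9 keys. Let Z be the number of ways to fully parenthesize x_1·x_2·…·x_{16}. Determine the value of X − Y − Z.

For any fixed pattern of length 3, the pattern-avoiding permutations of [16] number C_16. So X = C_16 = 35357670.
There are C_n binary search tree shapes on n keys; with n = 9 that is C_9. So Y = C_9 = 4862.
Ways to associate a product of 16 factors correspond to binary trees on 16 leaves, so the count is C_15. So Z = C_15 = 9694845.
X − Y − Z = 35357670 − 4862 − 9694845 = 25657963.

25657963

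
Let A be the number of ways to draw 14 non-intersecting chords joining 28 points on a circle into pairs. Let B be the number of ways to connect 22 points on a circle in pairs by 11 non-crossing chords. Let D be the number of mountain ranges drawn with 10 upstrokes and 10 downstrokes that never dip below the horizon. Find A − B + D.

Pairing 28 circle points by 14 non-crossing chords gives C_14 matchings. So A = C_14 = 2674440.
Pairing 22 circle points by 11 non-crossing chords gives C_11 matchings. So B = C_11 = 58786.
Dyck paths of semilength n (length 2n) are counted by C_n; here n = 10. So D = C_10 = 16796.
A − B + D = 2674440 − 58786 + 16796 = 2632450.

2632450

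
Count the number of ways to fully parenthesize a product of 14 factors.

Parenthesizations of m factors correspond to full binary trees with m leaves, counted by C_{m−1}; m = 14 gives C_13.
C_13 = C(26,13)/14 = 10400600/14 = 742900.

742900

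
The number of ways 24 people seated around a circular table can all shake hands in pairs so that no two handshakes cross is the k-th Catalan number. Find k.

12

With 24 = 2·12 people, non-crossing handshake pairings are non-crossing perfect matchings on a circle, counted by C_12.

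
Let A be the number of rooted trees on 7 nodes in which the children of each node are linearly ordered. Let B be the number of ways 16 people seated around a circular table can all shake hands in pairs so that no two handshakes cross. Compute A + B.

1562

Rooted ordered (plane) trees on m nodes have m−1 edges and are counted by C_{m−1}; m = 7 gives C_6. So A = C_6 = 132.
Non-crossing handshake pairings of 2n people are counted by C_n; 16 people gives n = 8. So B = C_8 = 1430.
A + B = 132 + 1430 = 1562.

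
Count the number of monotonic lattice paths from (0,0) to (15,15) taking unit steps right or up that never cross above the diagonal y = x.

Monotone paths in an n×n grid that stay weakly below the diagonal are counted by C_n; here n = 15.
C_15 = C_14 · 2(2·14+1)/(14+2) = 2674440 · 58/16 = 9694845.

9694845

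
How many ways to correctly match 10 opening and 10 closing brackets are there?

With 10 pairs the number of balanced bracket strings is the Catalan number C_10.
C_10 = 16796.

16796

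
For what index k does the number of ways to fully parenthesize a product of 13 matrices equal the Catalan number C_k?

Bracketing 13 factors into binary products is counted by C_{13−1} = C_12.

12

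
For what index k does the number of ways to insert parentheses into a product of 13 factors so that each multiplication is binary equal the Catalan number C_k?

12

Parenthesizations of m factors correspond to full binary trees with m leaves, counted by C_{m−1}; m = 13 gives C_12.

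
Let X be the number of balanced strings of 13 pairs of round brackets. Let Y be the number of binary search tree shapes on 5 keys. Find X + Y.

742942

Balanced strings of n pairs of brackets are counted by C_n; here n = 13. So X = C_13 = 742900.
There are C_n binary search tree shapes on n keys; with n = 5 that is C_5. So Y = C_5 = 42.
X + Y = 742900 + 42 = 742942.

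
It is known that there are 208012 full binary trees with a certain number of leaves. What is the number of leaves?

Full binary trees with L leaves are counted by C_{L−1}; 208012 = C_12.
So the index is 12, and the number of leaves is 12 + 1 = 13.

13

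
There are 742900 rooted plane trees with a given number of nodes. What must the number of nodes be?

Rooted ordered trees on m nodes are counted by C_{m−1}; 742900 = C_13.
So the index is 13, and the number of nodes is 13 + 1 = 14.

14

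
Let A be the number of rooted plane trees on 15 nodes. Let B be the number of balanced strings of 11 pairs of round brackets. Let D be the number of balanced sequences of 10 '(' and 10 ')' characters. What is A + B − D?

2716430

Rooted ordered (plane) trees on m nodes have m−1 edges and are counted by C_{m−1}; m = 15 gives C_14. So A = C_14 = 2674440.
A balanced arrangement of 11 bracket pairs is a Dyck word of semilength 11, so the count is C_11. So B = C_11 = 58786.
A balanced arrangement of 10 bracket pairs is a Dyck word of semilength 10, so the count is C_10. So D = C_10 = 16796.
A + B − D = 2674440 + 58786 − 16796 = 2716430.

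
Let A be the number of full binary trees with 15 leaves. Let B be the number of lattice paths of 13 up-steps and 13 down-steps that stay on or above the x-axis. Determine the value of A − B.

Full binary trees with 15 leaves have 15−1 = 14 internal nodes, so there are C_14 of them. So A = C_14 = 2674440.
Dyck paths of semilength n (length 2n) are counted by C_n; here n = 13. So B = C_13 = 742900.
A − B = 2674440 − 742900 = 1931540.

1931540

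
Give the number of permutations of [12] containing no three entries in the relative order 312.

208012

For any fixed pattern of length 3, the pattern-avoiding permutations of [12] number C_12.
C_12 = C(24,12)/13 = 2704156/13 = 208012.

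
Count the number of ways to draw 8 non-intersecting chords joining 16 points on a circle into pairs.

Pairing 16 circle points by 8 non-crossing chords gives C_8 matchings.
C_8 = 1430.

1430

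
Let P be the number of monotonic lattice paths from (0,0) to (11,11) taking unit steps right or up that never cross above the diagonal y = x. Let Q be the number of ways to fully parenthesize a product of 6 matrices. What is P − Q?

58744

Sub-diagonal monotone paths from (0,0) to (11,11) biject with Dyck paths of semilength 11, giving C_11. So P = C_11 = 58786.
Ways to associate a product of 6 factors correspond to binary trees on 6 leaves, so the count is C_5. So Q = C_5 = 42.
P − Q = 58786 − 42 = 58744.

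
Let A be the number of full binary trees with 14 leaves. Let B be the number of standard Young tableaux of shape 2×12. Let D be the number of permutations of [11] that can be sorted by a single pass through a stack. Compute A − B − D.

Full binary trees with 14 leaves have 14−1 = 13 internal nodes, so there are C_13 of them. So A = C_13 = 742900.
By the hook-length formula (or a Dyck-path bijection), SYT of shape 2×12 number C_12. So B = C_12 = 208012.
By Knuth's characterisation, the stack-sortable permutations of length 11 are the 231-avoiders, numbering C_11. So D = C_11 = 58786.
A − B − D = 742900 − 208012 − 58786 = 476102.

476102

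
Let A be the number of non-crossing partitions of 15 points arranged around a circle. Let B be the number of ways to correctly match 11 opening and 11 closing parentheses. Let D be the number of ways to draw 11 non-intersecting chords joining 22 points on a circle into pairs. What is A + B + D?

The non-crossing partitions of [15] form a lattice of size C_15. So A = C_15 = 9694845.
Balanced strings of n pairs of brackets are counted by C_n; here n = 11. So B = C_11 = 58786.
Pairing 22 circle points by 11 non-crossing chords gives C_11 matchings. So D = C_11 = 58786.
A + B + D = 9694845 + 58786 + 58786 = 9812417.

9812417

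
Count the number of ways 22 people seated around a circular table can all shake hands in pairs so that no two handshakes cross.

58786

With 22 = 2·11 people, non-crossing handshake pairings are non-crossing perfect matchings on a circle, counted by C_11.
C_11 = C(22,11)/12 = 705432/12 = 58786.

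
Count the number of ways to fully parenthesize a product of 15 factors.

2674440

Ways to associate a product of 15 factors correspond to binary trees on 15 leaves, so the count is C_14.
C_14 = C(28,14)/15 = 40116600/15 = 2674440.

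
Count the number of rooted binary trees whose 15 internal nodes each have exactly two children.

Full binary trees with n internal nodes are counted by C_n; here n = 15.
C_15 = 9694845.

9694845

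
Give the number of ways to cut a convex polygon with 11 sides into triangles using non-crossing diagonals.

A convex 11-gon is triangulated into 9 triangles, and the number of such triangulations is the Catalan number C_{11−2} = C_9.
C_9 = C_8 · 2(2·8+1)/(8+2) = 1430 · 34/10 = 4862.

4862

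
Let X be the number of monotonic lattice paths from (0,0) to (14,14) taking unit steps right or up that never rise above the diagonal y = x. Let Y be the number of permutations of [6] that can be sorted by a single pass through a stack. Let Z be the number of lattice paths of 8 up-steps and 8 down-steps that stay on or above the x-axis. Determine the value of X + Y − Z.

Sub-diagonal monotone paths from (0,0) to (14,14) biject with Dyck paths of semilength 14, giving C_14. So X = C_14 = 2674440.
Stack-sortable permutations are exactly the 231-avoiding ones, counted by C_n; here n = 6. So Y = C_6 = 132.
A Dyck path with 8 up-steps and 8 down-steps has semilength 8, so there are C_8 of them. So Z = C_8 = 1430.
X + Y − Z = 2674440 + 132 − 1430 = 2673142.

2673142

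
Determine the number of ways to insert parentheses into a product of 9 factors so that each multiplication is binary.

1430

Parenthesizations of m factors correspond to full binary trees with m leaves, counted by C_{m−1}; m = 9 gives C_8.
C_8 = 1430.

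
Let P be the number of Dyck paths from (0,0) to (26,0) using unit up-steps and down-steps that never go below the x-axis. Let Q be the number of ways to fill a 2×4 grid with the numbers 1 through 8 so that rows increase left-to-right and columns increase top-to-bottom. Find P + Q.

Dyck paths of semilength n (length 2n) are counted by C_n; here n = 13. So P = C_13 = 742900.
By the hook-length formula (or a Dyck-path bijection), SYT of shape 2×4 number C_4. So Q = C_4 = 14.
P + Q = 742900 + 14 = 742914.

742914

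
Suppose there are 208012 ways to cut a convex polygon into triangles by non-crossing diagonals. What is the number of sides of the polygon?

Triangulations of a convex m-gon are counted by C_{m−2}, and C_12 = 208012.
So m − 2 = 12, giving m = 14 sides.

14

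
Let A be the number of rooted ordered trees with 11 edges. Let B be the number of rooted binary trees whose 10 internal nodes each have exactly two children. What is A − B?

41990

A rooted plane tree with 11 edges has 12 nodes, and the count is C_11. So A = C_11 = 58786.
Full binary trees with n internal nodes are counted by C_n; here n = 10. So B = C_10 = 16796.
A − B = 58786 − 16796 = 41990.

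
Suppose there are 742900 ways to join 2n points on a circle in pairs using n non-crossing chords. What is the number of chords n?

Non-crossing pairings of 2n points on a circle are counted by C_n. The Catalan number equal to 742900 is C_13.

13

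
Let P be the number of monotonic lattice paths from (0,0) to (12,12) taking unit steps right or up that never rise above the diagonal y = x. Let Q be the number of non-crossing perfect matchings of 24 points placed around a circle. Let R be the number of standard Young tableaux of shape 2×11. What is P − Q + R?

58786

Sub-diagonal monotone paths from (0,0) to (12,12) biject with Dyck paths of semilength 12, giving C_12. So P = C_12 = 208012.
Pairing 24 circle points by 12 non-crossing chords gives C_12 matchings. So Q = C_12 = 208012.
By the hook-length formula (or a Dyck-path bijection), SYT of shape 2×11 number C_11. So R = C_11 = 58786.
P − Q + R = 208012 − 208012 + 58786 = 58786.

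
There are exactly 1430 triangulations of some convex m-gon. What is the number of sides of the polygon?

Triangulations of a convex m-gon are counted by C_{m−2}. Since C_8 = 1430, the index is 8.
So m − 2 = 8, giving m = 10 sides.

10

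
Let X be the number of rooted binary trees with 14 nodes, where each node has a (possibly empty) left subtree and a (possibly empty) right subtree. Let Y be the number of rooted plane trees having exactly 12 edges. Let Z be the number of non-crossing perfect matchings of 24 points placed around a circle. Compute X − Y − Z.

Binary trees (left/right distinguished) on n nodes are counted by C_n; here n = 14. So X = C_14 = 2674440.
A rooted plane tree with 12 edges has 13 nodes, and the count is C_12. So Y = C_12 = 208012.
Pairing 24 circle points by 12 non-crossing chords gives C_12 matchings. So Z = C_12 = 208012.
X − Y − Z = 2674440 − 208012 − 208012 = 2258416.

2258416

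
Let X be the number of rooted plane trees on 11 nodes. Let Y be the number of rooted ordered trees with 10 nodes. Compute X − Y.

11934

Rooted ordered (plane) trees on m nodes have m−1 edges and are counted by C_{m−1}; m = 11 gives C_10. So X = C_10 = 16796.
Rooted ordered (plane) trees on m nodes have m−1 edges and are counted by C_{m−1}; m = 10 gives C_9. So Y = C_9 = 4862.
X − Y = 16796 − 4862 = 11934.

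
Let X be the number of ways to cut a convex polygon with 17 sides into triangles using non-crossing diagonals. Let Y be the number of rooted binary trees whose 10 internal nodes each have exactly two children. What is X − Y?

9678049

Triangulations of a convex m-gon are counted by C_{m−2}; with m = 17 this is C_15. So X = C_15 = 9694845.
The number of full binary trees on 10 internal nodes is the Catalan number C_10. So Y = C_10 = 16796.
X − Y = 9694845 − 16796 = 9678049.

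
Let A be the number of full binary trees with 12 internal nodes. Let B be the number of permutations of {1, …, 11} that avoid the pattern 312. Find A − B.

Full binary trees with n internal nodes are counted by C_n; here n = 12. So A = C_12 = 208012.
For any fixed pattern of length 3, the pattern-avoiding permutations of [11] number C_11. So B = C_11 = 58786.
A − B = 208012 − 58786 = 149226.

149226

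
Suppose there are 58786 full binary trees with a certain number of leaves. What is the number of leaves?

12

Full binary trees with L leaves are counted by C_{L−1}. The Catalan number equal to 58786 is C_11.
So the index is 11, and the number of leaves is 11 + 1 = 12.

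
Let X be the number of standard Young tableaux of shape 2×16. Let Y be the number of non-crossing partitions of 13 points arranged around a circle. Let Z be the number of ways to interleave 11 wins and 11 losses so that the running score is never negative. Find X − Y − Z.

34555984

Standard Young tableaux of shape 2×n are counted by C_n; here n = 16. So X = C_16 = 35357670.
The non-crossing partitions of [13] form a lattice of size C_13. So Y = C_13 = 742900.
Ballot sequences with n votes each where one side never trails are Dyck words, counted by C_n; here n = 11. So Z = C_11 = 58786.
X − Y − Z = 35357670 − 742900 − 58786 = 34555984.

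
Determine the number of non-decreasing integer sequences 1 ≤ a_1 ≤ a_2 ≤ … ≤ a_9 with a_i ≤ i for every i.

Weakly increasing sequences with a_i ≤ i biject with Dyck paths of semilength 9, so there are C_9.
C_9 = C_8 · 2(2·8+1)/(8+2) = 1430 · 34/10 = 4862.

4862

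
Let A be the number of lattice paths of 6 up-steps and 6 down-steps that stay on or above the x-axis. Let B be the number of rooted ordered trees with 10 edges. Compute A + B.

16928

A Dyck path with 6 up-steps and 6 down-steps has semilength 6, so there are C_6 of them. So A = C_6 = 132.
A rooted plane tree with 10 edges has 11 nodes, and the count is C_10. So B = C_10 = 16796.
A + B = 132 + 16796 = 16928.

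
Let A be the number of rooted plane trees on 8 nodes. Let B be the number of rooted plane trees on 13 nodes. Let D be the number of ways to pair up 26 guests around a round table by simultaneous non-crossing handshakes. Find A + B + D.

951341

Rooted ordered (plane) trees on m nodes have m−1 edges and are counted by C_{m−1}; m = 8 gives C_7. So A = C_7 = 429.
Rooted ordered (plane) trees on m nodes have m−1 edges and are counted by C_{m−1}; m = 13 gives C_12. So B = C_12 = 208012.
Non-crossing handshake pairings of 2n people are counted by C_n; 26 people gives n = 13. So D = C_13 = 742900.
A + B + D = 429 + 208012 + 742900 = 951341.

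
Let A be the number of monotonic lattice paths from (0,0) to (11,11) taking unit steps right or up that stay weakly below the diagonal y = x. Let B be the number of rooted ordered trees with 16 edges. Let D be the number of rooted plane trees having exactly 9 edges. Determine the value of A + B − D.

Monotone paths in an n×n grid that stay weakly below the diagonal are counted by C_n; here n = 11. So A = C_11 = 58786.
A rooted plane tree with 16 edges has 17 nodes, and the count is C_16. So B = C_16 = 35357670.
Rooted ordered trees with n edges are counted by C_n; here n = 9. So D = C_9 = 4862.
A + B − D = 58786 + 35357670 − 4862 = 35411594.

35411594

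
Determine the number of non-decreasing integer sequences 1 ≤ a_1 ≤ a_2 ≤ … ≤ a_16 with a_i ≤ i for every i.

35357670

Weakly increasing sequences with a_i ≤ i biject with Dyck paths of semilength 16, so there are C_16.
C_16 = C(32,16)/17 = 601080390/17 = 35357670.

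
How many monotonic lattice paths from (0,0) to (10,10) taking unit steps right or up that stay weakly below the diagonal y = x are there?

Monotone paths in an n×n grid that stay weakly below the diagonal are counted by C_n; here n = 10.
C_10 = 16796.

16796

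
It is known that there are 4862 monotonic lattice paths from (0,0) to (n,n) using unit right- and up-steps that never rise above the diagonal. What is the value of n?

9

Such diagonal-avoiding paths in an n×n grid are counted by C_n. Since C_9 = 4862, the index is 9.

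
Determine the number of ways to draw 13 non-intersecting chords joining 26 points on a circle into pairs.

Non-crossing perfect matchings of 2n points on a circle are counted by C_n; with 26 points, n = 13.
C_13 = C(26,13)/14 = 10400600/14 = 742900.

742900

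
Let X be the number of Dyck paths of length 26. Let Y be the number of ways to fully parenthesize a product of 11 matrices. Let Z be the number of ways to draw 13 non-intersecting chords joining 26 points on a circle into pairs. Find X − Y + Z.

Paths of 13 up- and 13 down-steps that never dip below the axis are Dyck paths; their count is C_13. So X = C_13 = 742900.
Bracketing 11 factors into binary products is counted by C_{11−1} = C_10. So Y = C_10 = 16796.
Non-crossing perfect matchings of 2n points on a circle are counted by C_n; with 26 points, n = 13. So Z = C_13 = 742900.
X − Y + Z = 742900 − 16796 + 742900 = 1469004.

1469004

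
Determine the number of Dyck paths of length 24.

Paths of 12 up- and 12 down-steps that never dip below the axis are Dyck paths; their count is C_12.
C_12 = C(24,12)/13 = 2704156/13 = 208012.

208012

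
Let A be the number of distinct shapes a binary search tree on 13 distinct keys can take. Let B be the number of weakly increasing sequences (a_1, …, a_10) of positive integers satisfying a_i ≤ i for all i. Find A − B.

726104

There are C_n binary search tree shapes on n keys; with n = 13 that is C_13. So A = C_13 = 742900.
Such sub-staircase sequences of length n are counted by C_n; here n = 10. So B = C_10 = 16796.
A − B = 742900 − 16796 = 726104.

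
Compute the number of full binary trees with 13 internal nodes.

Full binary trees with n internal nodes are counted by C_n; here n = 13.
C_13 = C(26,13)/14 = 10400600/14 = 742900.

742900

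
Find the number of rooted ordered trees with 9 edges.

Rooted ordered trees with n edges are counted by C_n; here n = 9.
C_9 = C(18,9)/10 = 48620/10 = 4862.

4862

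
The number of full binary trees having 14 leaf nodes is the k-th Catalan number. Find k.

13

Full binary trees with 14 leaves have 14−1 = 13 internal nodes, so there are C_13 of them.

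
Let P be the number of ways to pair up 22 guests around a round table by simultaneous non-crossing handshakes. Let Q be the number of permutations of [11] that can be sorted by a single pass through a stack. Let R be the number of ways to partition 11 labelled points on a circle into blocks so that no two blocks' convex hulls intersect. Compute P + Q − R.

With 22 = 2·11 people, non-crossing handshake pairings are non-crossing perfect matchings on a circle, counted by C_11. So P = C_11 = 58786.
By Knuth's characterisation, the stack-sortable permutations of length 11 are the 231-avoiders, numbering C_11. So Q = C_11 = 58786.
The non-crossing partitions of [11] form a lattice of size C_11. So R = C_11 = 58786.
P + Q − R = 58786 + 58786 − 58786 = 58786.

58786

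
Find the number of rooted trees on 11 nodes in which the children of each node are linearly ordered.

16796

A rooted plane tree on 11 nodes has 10 edges, and such trees are counted by C_10.
C_10 = 16796.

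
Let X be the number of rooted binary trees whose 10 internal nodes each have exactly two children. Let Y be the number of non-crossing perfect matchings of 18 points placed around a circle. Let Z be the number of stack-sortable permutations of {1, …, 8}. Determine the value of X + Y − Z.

Full binary trees with n internal nodes are counted by C_n; here n = 10. So X = C_10 = 16796.
Non-crossing perfect matchings of 2n points on a circle are counted by C_n; with 18 points, n = 9. So Y = C_9 = 4862.
Stack-sortable permutations are exactly the 231-avoiding ones, counted by C_n; here n = 8. So Z = C_8 = 1430.
X + Y − Z = 16796 + 4862 − 1430 = 20228.

20228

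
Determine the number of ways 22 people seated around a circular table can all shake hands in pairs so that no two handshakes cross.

With 22 = 2·11 people, non-crossing handshake pairings are non-crossing perfect matchings on a circle, counted by C_11.
C_11 = C(22,11)/12 = 705432/12 = 58786.

58786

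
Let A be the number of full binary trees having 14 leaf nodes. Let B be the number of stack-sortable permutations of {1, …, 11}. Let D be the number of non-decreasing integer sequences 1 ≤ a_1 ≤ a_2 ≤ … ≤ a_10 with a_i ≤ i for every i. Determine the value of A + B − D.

784890

Full binary trees with 14 leaves have 14−1 = 13 internal nodes, so there are C_13 of them. So A = C_13 = 742900.
Stack-sortable permutations are exactly the 231-avoiding ones, counted by C_n; here n = 11. So B = C_11 = 58786.
Such sub-staircase sequences of length n are counted by C_n; here n = 10. So D = C_10 = 16796.
A + B − D = 742900 + 58786 − 16796 = 784890.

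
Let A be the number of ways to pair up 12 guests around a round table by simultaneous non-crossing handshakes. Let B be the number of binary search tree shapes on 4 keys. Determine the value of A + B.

Non-crossing handshake pairings of 2n people are counted by C_n; 12 people gives n = 6. So A = C_6 = 132.
Rooted binary trees with 4 nodes (each child slot possibly empty) number C_4. So B = C_4 = 14.
A + B = 132 + 14 = 146.

146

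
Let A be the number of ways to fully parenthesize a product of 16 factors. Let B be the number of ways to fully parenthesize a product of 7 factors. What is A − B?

9694713

Bracketing 16 factors into binary products is counted by C_{16−1} = C_15. So A = C_15 = 9694845.
Ways to associate a product of 7 factors correspond to binary trees on 7 leaves, so the count is C_6. So B = C_6 = 132.
A − B = 9694845 − 132 = 9694713.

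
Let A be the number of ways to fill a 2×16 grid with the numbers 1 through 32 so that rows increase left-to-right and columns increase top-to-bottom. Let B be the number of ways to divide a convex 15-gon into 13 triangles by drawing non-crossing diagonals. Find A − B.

34614770

By the hook-length formula (or a Dyck-path bijection), SYT of shape 2×16 number C_16. So A = C_16 = 35357670.
The number of triangulations of a 15-gon is the Catalan number C_13 (index = sides − 2). So B = C_13 = 742900.
A − B = 35357670 − 742900 = 34614770.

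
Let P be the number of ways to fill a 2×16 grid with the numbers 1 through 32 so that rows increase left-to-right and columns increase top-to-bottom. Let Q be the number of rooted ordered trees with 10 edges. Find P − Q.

By the hook-length formula (or a Dyck-path bijection), SYT of shape 2×16 number C_16. So P = C_16 = 35357670.
Rooted ordered trees with n edges are counted by C_n; here n = 10. So Q = C_10 = 16796.
P − Q = 35357670 − 16796 = 35340874.

35340874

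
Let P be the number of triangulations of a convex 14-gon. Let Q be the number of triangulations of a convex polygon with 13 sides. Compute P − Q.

A convex 14-gon is triangulated into 12 triangles, and the number of such triangulations is the Catalan number C_{14−2} = C_12. So P = C_12 = 208012.
The number of triangulations of a 13-gon is the Catalan number C_11 (index = sides − 2). So Q = C_11 = 58786.
P − Q = 208012 − 58786 = 149226.

149226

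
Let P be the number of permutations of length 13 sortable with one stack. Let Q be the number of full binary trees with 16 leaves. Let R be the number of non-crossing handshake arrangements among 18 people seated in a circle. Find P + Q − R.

10432883

By Knuth's characterisation, the stack-sortable permutations of length 13 are the 231-avoiders, numbering C_13. So P = C_13 = 742900.
A full binary tree with L leaves has L−1 internal nodes and is counted by C_{L−1}; L = 16 gives C_15. So Q = C_15 = 9694845.
With 18 = 2·9 people, non-crossing handshake pairings are non-crossing perfect matchings on a circle, counted by C_9. So R = C_9 = 4862.
P + Q − R = 742900 + 9694845 − 4862 = 10432883.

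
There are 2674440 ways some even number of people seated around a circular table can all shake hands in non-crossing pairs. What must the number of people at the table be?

Non-crossing handshake pairings of 2n people are counted by C_n. Since C_14 = 2674440, the index is 14.
So n = 14, and there are 2n = 28 people.

28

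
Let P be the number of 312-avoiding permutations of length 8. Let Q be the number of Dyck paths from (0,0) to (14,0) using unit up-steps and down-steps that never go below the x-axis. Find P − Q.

For any fixed pattern of length 3, the pattern-avoiding permutations of [8] number C_8. So P = C_8 = 1430.
Paths of 7 up- and 7 down-steps that never dip below the axis are Dyck paths; their count is C_7. So Q = C_7 = 429.
P − Q = 1430 − 429 = 1001.

1001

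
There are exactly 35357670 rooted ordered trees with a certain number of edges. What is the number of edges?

Rooted ordered trees with n edges are counted by C_n. Since C_16 = 35357670, the index is 16.

16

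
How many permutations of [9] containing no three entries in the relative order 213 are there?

For any fixed pattern of length 3, the pattern-avoiding permutations of [9] number C_9.
C_9 = C_8 · 2(2·8+1)/(8+2) = 1430 · 34/10 = 4862.

4862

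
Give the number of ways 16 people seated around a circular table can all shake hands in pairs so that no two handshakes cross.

1430

Non-crossing handshake pairings of 2n people are counted by C_n; 16 people gives n = 8.
C_8 = C(16,8)/9 = 12870/9 = 1430.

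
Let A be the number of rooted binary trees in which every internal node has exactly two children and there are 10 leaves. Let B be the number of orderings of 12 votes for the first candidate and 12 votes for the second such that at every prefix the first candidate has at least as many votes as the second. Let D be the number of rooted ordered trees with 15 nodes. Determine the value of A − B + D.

Full binary trees with 10 leaves have 10−1 = 9 internal nodes, so there are C_9 of them. So A = C_9 = 4862.
Ballot sequences with n votes each where one side never trails are Dyck words, counted by C_n; here n = 12. So B = C_12 = 208012.
Rooted ordered (plane) trees on m nodes have m−1 edges and are counted by C_{m−1}; m = 15 gives C_14. So D = C_14 = 2674440.
A − B + D = 4862 − 208012 + 2674440 = 2471290.

2471290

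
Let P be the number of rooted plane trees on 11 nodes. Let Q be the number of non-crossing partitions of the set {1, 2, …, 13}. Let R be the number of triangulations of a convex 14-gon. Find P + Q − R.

551684

A rooted plane tree on 11 nodes has 10 edges, and such trees are counted by C_10. So P = C_10 = 16796.
The non-crossing partitions of [13] form a lattice of size C_13. So Q = C_13 = 742900.
The number of triangulations of a 14-gon is the Catalan number C_12 (index = sides − 2). So R = C_12 = 208012.
P + Q − R = 16796 + 742900 − 208012 = 551684.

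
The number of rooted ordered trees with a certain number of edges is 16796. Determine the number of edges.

Rooted ordered trees with n edges are counted by C_n; 16796 = C_10.

10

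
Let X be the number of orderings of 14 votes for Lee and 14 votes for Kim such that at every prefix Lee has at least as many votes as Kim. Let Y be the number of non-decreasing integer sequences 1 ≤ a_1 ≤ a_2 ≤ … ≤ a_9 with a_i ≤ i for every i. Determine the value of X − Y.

Ballot sequences with n votes each where one side never trails are Dyck words, counted by C_n; here n = 14. So X = C_14 = 2674440.
Weakly increasing sequences with a_i ≤ i biject with Dyck paths of semilength 9, so there are C_9. So Y = C_9 = 4862.
X − Y = 2674440 − 4862 = 2669578.

2669578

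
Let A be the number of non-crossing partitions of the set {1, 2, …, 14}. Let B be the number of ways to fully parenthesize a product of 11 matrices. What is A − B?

Non-crossing partitions of an n-element set are counted by C_n; here n = 14. So A = C_14 = 2674440.
Bracketing 11 factors into binary products is counted by C_{11−1} = C_10. So B = C_10 = 16796.
A − B = 2674440 − 16796 = 2657644.

2657644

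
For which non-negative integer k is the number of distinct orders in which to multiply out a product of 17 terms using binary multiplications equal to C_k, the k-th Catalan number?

16

Bracketing 17 factors into binary products is counted by C_{17−1} = C_16.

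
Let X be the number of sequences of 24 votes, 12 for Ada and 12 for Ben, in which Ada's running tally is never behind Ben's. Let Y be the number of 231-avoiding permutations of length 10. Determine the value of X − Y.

191216

Reading a vote for the leader as '(' and for the other as ')' turns such a sequence into a balanced string of 12 pairs, so the count is C_12. So X = C_12 = 208012.
Permutations of [n] avoiding any single length-3 pattern are counted by C_n; here n = 10. So Y = C_10 = 16796.
X − Y = 208012 − 16796 = 191216.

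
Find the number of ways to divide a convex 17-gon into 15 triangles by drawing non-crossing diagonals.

A convex 17-gon is triangulated into 15 triangles, and the number of such triangulations is the Catalan number C_{17−2} = C_15.
C_15 = 9694845.

9694845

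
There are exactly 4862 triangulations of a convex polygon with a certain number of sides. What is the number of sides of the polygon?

11

Triangulations of a convex m-gon are counted by C_{m−2}. The Catalan number equal to 4862 is C_9.
So m − 2 = 9, giving m = 11 sides.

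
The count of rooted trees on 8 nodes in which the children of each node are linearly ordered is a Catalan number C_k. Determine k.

7

A rooted plane tree on 8 nodes has 7 edges, and such trees are counted by C_7.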